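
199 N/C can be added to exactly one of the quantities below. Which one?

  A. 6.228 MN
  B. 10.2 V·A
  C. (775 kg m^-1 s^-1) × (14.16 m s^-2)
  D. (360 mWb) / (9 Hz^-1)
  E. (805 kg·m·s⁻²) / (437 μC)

Reference: N·C⁻¹ = kg·m·s⁻²·(s·A)⁻¹ = kg·m·s⁻³·A⁻¹.
Each option:
  A. N = kg·m·s⁻²
  B. V·A = J·C⁻¹·A = kg·m²·s⁻³
  C. [kg·m⁻¹·s⁻¹] · [m·s⁻²] = kg·s⁻³
  D. [kg·m²·s⁻²·A⁻¹] / [s] = kg·m²·s⁻³·A⁻¹
  E. [kg·m·s⁻²] / [s·A] = kg·m·s⁻³·A⁻¹  ← same
Only E. matches kg·m·s⁻³·A⁻¹.

E.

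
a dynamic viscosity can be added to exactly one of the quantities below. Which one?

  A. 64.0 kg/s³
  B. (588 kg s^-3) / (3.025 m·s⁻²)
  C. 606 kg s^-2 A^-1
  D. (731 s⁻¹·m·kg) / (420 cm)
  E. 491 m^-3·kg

B.

Reference: [dynamic viscosity] = kg·m⁻¹·s⁻¹.
Each option:
  A. kg·s⁻³
  B. [kg·s⁻³] / [m·s⁻²] = kg·m⁻¹·s⁻¹  ← same
  C. kg·s⁻²·A⁻¹
  D. [kg·m·s⁻¹] / [m] = kg·s⁻¹
  E. kg·m⁻³
Only B. matches kg·m⁻¹·s⁻¹.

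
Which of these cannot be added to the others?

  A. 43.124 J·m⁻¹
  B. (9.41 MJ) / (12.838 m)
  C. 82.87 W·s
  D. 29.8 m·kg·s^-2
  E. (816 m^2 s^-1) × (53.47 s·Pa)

Reduce each to base SI dimensions:
  A. J·m⁻¹ = N·m·m⁻¹ = kg·m·s⁻²
  B. [kg·m²·s⁻²] / [m] = kg·m·s⁻²
  C. W·s = J·s⁻¹·s = kg·m²·s⁻²
  D. kg·m·s⁻²
  E. [m²·s⁻¹] · [kg·m⁻¹·s⁻¹] = kg·m·s⁻²
All reduce to kg·m·s⁻² except C., which is kg·m²·s⁻².

C.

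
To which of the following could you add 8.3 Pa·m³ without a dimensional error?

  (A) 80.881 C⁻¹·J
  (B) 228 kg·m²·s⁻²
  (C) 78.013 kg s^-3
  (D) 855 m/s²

Reference: Pa·m³ = N·m⁻²·m³ = kg·m²·s⁻².
Each option:
  (A) J·C⁻¹ = N·m·(s·A)⁻¹ = kg·m²·s⁻³·A⁻¹
  (B) kg·m²·s⁻²  ← same
  (C) kg·s⁻³
  (D) m·s⁻²
Only (B) matches kg·m²·s⁻².

(B)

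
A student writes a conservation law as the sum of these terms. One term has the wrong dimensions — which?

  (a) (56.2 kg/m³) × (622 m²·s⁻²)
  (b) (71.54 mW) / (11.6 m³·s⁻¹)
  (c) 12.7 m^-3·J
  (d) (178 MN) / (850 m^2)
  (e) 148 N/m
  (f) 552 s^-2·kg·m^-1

Work out the base dimensions of each:
  (a) [kg·m⁻³] · [m²·s⁻²] = kg·m⁻¹·s⁻²
  (b) [kg·m²·s⁻³] / [m³·s⁻¹] = kg·m⁻¹·s⁻²
  (c) J·m⁻³ = N·m·m⁻³ = kg·m⁻¹·s⁻²
  (d) [kg·m·s⁻²] / [m²] = kg·m⁻¹·s⁻²
  (e) N·m⁻¹ = kg·m·s⁻²·m⁻¹ = kg·s⁻²
  (f) kg·m⁻¹·s⁻²
All reduce to kg·m⁻¹·s⁻² except (e), which is kg·s⁻².

(e)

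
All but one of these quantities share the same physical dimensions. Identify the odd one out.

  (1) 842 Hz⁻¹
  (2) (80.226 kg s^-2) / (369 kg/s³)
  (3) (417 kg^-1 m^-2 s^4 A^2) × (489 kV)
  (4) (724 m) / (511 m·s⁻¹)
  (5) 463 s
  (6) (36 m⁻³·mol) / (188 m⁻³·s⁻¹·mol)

Expand each in SI base units:
  (1) Hz⁻¹ = (s⁻¹)⁻¹ = s
  (2) [kg·s⁻²] / [kg·s⁻³] = s
  (3) [kg⁻¹·m⁻²·s⁴·A²] · [kg·m²·s⁻³·A⁻¹] = s·A
  (4) [m] / [m·s⁻¹] = s
  (5) s
  (6) [m⁻³·mol] / [m⁻³·s⁻¹·mol] = s
All reduce to s except (3), which is s·A.

(3)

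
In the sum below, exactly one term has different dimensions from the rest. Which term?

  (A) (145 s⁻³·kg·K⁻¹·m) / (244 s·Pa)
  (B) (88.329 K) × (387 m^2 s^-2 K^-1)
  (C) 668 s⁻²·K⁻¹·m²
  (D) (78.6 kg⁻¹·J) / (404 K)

(B)

Reduce each to base SI dimensions:
  (A) [kg·m·s⁻³·K⁻¹] / [kg·m⁻¹·s⁻¹] = m²·s⁻²·K⁻¹
  (B) [K] · [m²·s⁻²·K⁻¹] = m²·s⁻²
  (C) m²·s⁻²·K⁻¹
  (D) [m²·s⁻²] / [K] = m²·s⁻²·K⁻¹
All reduce to m²·s⁻²·K⁻¹ except (B), which is m²·s⁻².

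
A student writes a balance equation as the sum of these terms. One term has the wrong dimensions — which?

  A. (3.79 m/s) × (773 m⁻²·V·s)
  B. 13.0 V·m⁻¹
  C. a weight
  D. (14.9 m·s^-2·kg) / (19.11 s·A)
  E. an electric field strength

C.

Work out the base dimensions of each:
  A. [m·s⁻¹] · [kg·s⁻²·A⁻¹] = kg·m·s⁻³·A⁻¹
  B. V·m⁻¹ = J·C⁻¹·m⁻¹ = kg·m·s⁻³·A⁻¹
  C. [weight] = kg·m·s⁻²
  D. [kg·m·s⁻²] / [s·A] = kg·m·s⁻³·A⁻¹
  E. [electric field strength] = kg·m·s⁻³·A⁻¹
All reduce to kg·m·s⁻³·A⁻¹ except C., which is kg·m·s⁻².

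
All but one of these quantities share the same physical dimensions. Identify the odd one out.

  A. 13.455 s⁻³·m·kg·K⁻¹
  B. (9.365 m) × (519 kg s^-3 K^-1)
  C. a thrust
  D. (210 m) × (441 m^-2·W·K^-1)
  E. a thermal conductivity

Expand each in SI base units:
  A. kg·m·s⁻³·K⁻¹
  B. [m] · [kg·s⁻³·K⁻¹] = kg·m·s⁻³·K⁻¹
  C. [thrust] = kg·m·s⁻²
  D. [m] · [kg·s⁻³·K⁻¹] = kg·m·s⁻³·K⁻¹
  E. [thermal conductivity] = kg·m·s⁻³·K⁻¹
All reduce to kg·m·s⁻³·K⁻¹ except C., which is kg·m·s⁻².

C.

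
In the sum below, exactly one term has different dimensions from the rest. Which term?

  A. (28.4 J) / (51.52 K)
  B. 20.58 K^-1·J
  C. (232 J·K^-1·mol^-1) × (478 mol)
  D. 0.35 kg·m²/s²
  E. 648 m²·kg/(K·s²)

Work out the base dimensions of each:
  A. [kg·m²·s⁻²] / [K] = kg·m²·s⁻²·K⁻¹
  B. J·K⁻¹ = N·m·K⁻¹ = kg·m²·s⁻²·K⁻¹
  C. [kg·m²·s⁻²·K⁻¹·mol⁻¹] · [mol] = kg·m²·s⁻²·K⁻¹
  D. kg·m²·s⁻²
  E. kg·m²·s⁻²·K⁻¹
All reduce to kg·m²·s⁻²·K⁻¹ except D., which is kg·m²·s⁻².

D.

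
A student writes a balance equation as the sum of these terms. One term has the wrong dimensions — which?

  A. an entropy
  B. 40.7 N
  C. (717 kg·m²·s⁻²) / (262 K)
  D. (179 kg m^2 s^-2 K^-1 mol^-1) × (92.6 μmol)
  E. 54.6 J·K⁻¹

B.

Reduce each to base SI dimensions:
  A. [entropy] = kg·m²·s⁻²·K⁻¹
  B. N = kg·m·s⁻²
  C. [kg·m²·s⁻²] / [K] = kg·m²·s⁻²·K⁻¹
  D. [kg·m²·s⁻²·K⁻¹·mol⁻¹] · [mol] = kg·m²·s⁻²·K⁻¹
  E. J·K⁻¹ = N·m·K⁻¹ = kg·m²·s⁻²·K⁻¹
All reduce to kg·m²·s⁻²·K⁻¹ except B., which is kg·m·s⁻².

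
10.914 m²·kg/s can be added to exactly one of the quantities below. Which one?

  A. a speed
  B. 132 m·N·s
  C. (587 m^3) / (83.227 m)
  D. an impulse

B.

Reference: kg·m²·s⁻¹.
Each option:
  A. [speed] = m·s⁻¹
  B. N·m·s = kg·m·s⁻²·m·s = kg·m²·s⁻¹  ← same
  C. [m³] / [m] = m²
  D. [impulse] = kg·m·s⁻¹
Only B. matches kg·m²·s⁻¹.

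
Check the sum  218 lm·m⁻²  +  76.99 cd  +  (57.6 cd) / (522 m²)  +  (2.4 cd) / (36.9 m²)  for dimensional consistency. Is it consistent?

No

Expand each in SI base units:
  218 lm·m⁻²:  lm·m⁻² = cd·m⁻² = m⁻²·cd
  76.99 cd:  cd
  (57.6 cd) / (522 m²):  [cd] / [m²] = m⁻²·cd
  (2.4 cd) / (36.9 m²):  [cd] / [m²] = m⁻²·cd
The terms do not share a single dimension (cd vs m⁻²·cd).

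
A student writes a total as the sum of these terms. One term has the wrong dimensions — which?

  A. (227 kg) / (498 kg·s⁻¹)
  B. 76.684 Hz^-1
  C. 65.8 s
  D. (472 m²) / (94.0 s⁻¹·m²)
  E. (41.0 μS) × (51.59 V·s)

E.

In SI base units:
  A. [kg] / [kg·s⁻¹] = s
  B. Hz⁻¹ = (s⁻¹)⁻¹ = s
  C. s
  D. [m²] / [m²·s⁻¹] = s
  E. [kg⁻¹·m⁻²·s³·A²] · [kg·m²·s⁻²·A⁻¹] = s·A
All reduce to s except E., which is s·A.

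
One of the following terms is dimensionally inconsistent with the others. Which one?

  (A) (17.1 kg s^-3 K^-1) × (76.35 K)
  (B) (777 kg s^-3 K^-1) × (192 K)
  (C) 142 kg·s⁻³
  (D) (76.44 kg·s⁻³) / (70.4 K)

(D)

Dimensions:
  (A) [kg·s⁻³·K⁻¹] · [K] = kg·s⁻³
  (B) [kg·s⁻³·K⁻¹] · [K] = kg·s⁻³
  (C) kg·s⁻³
  (D) [kg·s⁻³] / [K] = kg·s⁻³·K⁻¹
All reduce to kg·s⁻³ except (D), which is kg·s⁻³·K⁻¹.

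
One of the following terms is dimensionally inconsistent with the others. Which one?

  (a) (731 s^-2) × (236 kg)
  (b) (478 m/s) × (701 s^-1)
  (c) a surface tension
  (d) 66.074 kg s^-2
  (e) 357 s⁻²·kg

Dimensions:
  (a) [s⁻²] · [kg] = kg·s⁻²
  (b) [m·s⁻¹] · [s⁻¹] = m·s⁻²
  (c) [surface tension] = kg·s⁻²
  (d) kg·s⁻²
  (e) kg·s⁻²
All reduce to kg·s⁻² except (b), which is m·s⁻².

(b)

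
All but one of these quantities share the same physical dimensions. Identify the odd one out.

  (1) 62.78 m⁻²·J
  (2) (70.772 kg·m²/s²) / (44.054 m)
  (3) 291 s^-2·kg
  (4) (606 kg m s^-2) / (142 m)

(2)

Reduce each to base SI dimensions:
  (1) J·m⁻² = N·m·m⁻² = kg·s⁻²
  (2) [kg·m²·s⁻²] / [m] = kg·m·s⁻²
  (3) kg·s⁻²
  (4) [kg·m·s⁻²] / [m] = kg·s⁻²
All reduce to kg·s⁻² except (2), which is kg·m·s⁻².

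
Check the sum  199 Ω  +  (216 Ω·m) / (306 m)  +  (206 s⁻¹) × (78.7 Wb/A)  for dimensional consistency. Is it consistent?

Yes

Reduce each to base SI dimensions:
  199 Ω:  Ω = V·A⁻¹ = kg·m²·s⁻³·A⁻²
  (216 Ω·m) / (306 m):  [kg·m³·s⁻³·A⁻²] / [m] = kg·m²·s⁻³·A⁻²
  (206 s⁻¹) × (78.7 Wb/A):  [s⁻¹] · [kg·m²·s⁻²·A⁻²] = kg·m²·s⁻³·A⁻²
Every term reduces to kg·m²·s⁻³·A⁻².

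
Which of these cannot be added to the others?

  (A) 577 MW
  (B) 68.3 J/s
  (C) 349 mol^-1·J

(C)

Reduce each to base SI dimensions:
  (A) W = J·s⁻¹ = kg·m²·s⁻³
  (B) J·s⁻¹ = N·m·s⁻¹ = kg·m²·s⁻³
  (C) J·mol⁻¹ = N·m·mol⁻¹ = kg·m²·s⁻²·mol⁻¹
All reduce to kg·m²·s⁻³ except (C), which is kg·m²·s⁻²·mol⁻¹.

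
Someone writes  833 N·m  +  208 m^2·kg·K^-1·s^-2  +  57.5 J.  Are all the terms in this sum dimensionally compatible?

In SI base units:
  833 N·m:  N·m = kg·m·s⁻²·m = kg·m²·s⁻²
  208 m^2·kg·K^-1·s^-2:  kg·m²·s⁻²·K⁻¹
  57.5 J:  J = N·m = kg·m²·s⁻²
The terms do not share a single dimension (kg·m²·s⁻² vs kg·m²·s⁻²·K⁻¹).

No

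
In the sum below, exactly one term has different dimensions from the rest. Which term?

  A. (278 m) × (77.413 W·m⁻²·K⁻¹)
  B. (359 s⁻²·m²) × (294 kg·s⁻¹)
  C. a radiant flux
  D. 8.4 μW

A.

Expand each in SI base units:
  A. [m] · [kg·s⁻³·K⁻¹] = kg·m·s⁻³·K⁻¹
  B. [m²·s⁻²] · [kg·s⁻¹] = kg·m²·s⁻³
  C. [radiant flux] = kg·m²·s⁻³
  D. W = J·s⁻¹ = kg·m²·s⁻³
All reduce to kg·m²·s⁻³ except A., which is kg·m·s⁻³·K⁻¹.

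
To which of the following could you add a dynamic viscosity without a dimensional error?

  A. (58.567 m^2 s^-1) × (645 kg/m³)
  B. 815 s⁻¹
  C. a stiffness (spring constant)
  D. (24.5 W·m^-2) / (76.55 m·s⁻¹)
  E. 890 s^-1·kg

A.

Reference: [dynamic viscosity] = kg·m⁻¹·s⁻¹.
Each option:
  A. [m²·s⁻¹] · [kg·m⁻³] = kg·m⁻¹·s⁻¹  ← same
  B. s⁻¹
  C. [stiffness (spring constant)] = kg·s⁻²
  D. [kg·s⁻³] / [m·s⁻¹] = kg·m⁻¹·s⁻²
  E. kg·s⁻¹
Only A. matches kg·m⁻¹·s⁻¹.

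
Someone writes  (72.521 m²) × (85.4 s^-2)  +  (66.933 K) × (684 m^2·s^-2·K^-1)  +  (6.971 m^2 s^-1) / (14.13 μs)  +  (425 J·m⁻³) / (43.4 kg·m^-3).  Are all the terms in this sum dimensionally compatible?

Work out the base dimensions of each:
  (72.521 m²) × (85.4 s^-2):  [m²] · [s⁻²] = m²·s⁻²
  (66.933 K) × (684 m^2·s^-2·K^-1):  [K] · [m²·s⁻²·K⁻¹] = m²·s⁻²
  (6.971 m^2 s^-1) / (14.13 μs):  [m²·s⁻¹] / [s] = m²·s⁻²
  (425 J·m⁻³) / (43.4 kg·m^-3):  [kg·m⁻¹·s⁻²] / [kg·m⁻³] = m²·s⁻²
Every term reduces to m²·s⁻².

Yes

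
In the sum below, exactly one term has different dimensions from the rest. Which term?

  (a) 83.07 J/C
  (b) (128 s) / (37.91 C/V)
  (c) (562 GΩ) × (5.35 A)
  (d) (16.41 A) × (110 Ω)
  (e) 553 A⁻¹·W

Expand each in SI base units:
  (a) J·C⁻¹ = N·m·(s·A)⁻¹ = kg·m²·s⁻³·A⁻¹
  (b) [s] / [kg⁻¹·m⁻²·s⁴·A²] = kg·m²·s⁻³·A⁻²
  (c) [kg·m²·s⁻³·A⁻²] · [A] = kg·m²·s⁻³·A⁻¹
  (d) [A] · [kg·m²·s⁻³·A⁻²] = kg·m²·s⁻³·A⁻¹
  (e) W·A⁻¹ = J·s⁻¹·A⁻¹ = kg·m²·s⁻³·A⁻¹
All reduce to kg·m²·s⁻³·A⁻¹ except (b), which is kg·m²·s⁻³·A⁻².

(b)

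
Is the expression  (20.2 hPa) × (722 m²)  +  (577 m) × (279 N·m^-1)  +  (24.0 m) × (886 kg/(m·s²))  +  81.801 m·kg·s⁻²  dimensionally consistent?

Expand each in SI base units:
  (20.2 hPa) × (722 m²):  [kg·m⁻¹·s⁻²] · [m²] = kg·m·s⁻²
  (577 m) × (279 N·m^-1):  [m] · [kg·s⁻²] = kg·m·s⁻²
  (24.0 m) × (886 kg/(m·s²)):  [m] · [kg·m⁻¹·s⁻²] = kg·s⁻²
  81.801 m·kg·s⁻²:  kg·m·s⁻²
The terms do not share a single dimension (kg·m·s⁻² vs kg·s⁻²).

No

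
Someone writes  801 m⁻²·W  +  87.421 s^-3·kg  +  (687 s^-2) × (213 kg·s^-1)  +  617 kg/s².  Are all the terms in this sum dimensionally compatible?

Dimensions:
  801 m⁻²·W:  W·m⁻² = J·s⁻¹·m⁻² = kg·s⁻³
  87.421 s^-3·kg:  kg·s⁻³
  (687 s^-2) × (213 kg·s^-1):  [s⁻²] · [kg·s⁻¹] = kg·s⁻³
  617 kg/s²:  kg·s⁻²
The terms do not share a single dimension (kg·s⁻² vs kg·s⁻³).

No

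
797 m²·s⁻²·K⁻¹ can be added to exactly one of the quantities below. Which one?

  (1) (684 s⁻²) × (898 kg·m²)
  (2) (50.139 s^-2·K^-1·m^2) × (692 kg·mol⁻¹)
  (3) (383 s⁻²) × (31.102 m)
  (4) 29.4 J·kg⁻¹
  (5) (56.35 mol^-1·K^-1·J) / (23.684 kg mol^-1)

(5)

Reference: m²·s⁻²·K⁻¹.
Each option:
  (1) [s⁻²] · [kg·m²] = kg·m²·s⁻²
  (2) [m²·s⁻²·K⁻¹] · [kg·mol⁻¹] = kg·m²·s⁻²·K⁻¹·mol⁻¹
  (3) [s⁻²] · [m] = m·s⁻²
  (4) J·kg⁻¹ = N·m·kg⁻¹ = m²·s⁻²
  (5) [kg·m²·s⁻²·K⁻¹·mol⁻¹] / [kg·mol⁻¹] = m²·s⁻²·K⁻¹  ← same
Only (5) matches m²·s⁻²·K⁻¹.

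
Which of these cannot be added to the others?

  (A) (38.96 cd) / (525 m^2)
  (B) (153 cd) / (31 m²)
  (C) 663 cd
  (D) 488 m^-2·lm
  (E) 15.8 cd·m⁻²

Dimensions:
  (A) [cd] / [m²] = m⁻²·cd
  (B) [cd] / [m²] = m⁻²·cd
  (C) cd
  (D) lm·m⁻² = cd·m⁻² = m⁻²·cd
  (E) cd·m⁻² = m⁻²·cd
All reduce to m⁻²·cd except (C), which is cd.

(C)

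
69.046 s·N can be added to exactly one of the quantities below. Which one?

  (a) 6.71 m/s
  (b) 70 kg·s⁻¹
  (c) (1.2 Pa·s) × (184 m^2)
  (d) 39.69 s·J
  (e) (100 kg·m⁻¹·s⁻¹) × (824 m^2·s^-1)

(c)

Reference: N·s = kg·m·s⁻²·s = kg·m·s⁻¹.
Each option:
  (a) m·s⁻¹
  (b) kg·s⁻¹
  (c) [kg·m⁻¹·s⁻¹] · [m²] = kg·m·s⁻¹  ← same
  (d) J·s = N·m·s = kg·m²·s⁻¹
  (e) [kg·m⁻¹·s⁻¹] · [m²·s⁻¹] = kg·m·s⁻²
Only (c) matches kg·m·s⁻¹.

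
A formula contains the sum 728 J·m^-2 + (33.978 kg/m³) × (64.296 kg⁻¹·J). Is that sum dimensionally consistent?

No

Reduce each to base SI dimensions:
  728 J·m^-2:  J·m⁻² = N·m·m⁻² = kg·s⁻²
  (33.978 kg/m³) × (64.296 kg⁻¹·J):  [kg·m⁻³] · [m²·s⁻²] = kg·m⁻¹·s⁻²
kg·s⁻² ≠ kg·m⁻¹·s⁻², so they cannot be added.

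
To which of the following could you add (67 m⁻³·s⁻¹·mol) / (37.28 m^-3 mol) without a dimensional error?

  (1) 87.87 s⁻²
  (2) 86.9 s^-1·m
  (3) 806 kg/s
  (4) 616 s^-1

Reference: [m⁻³·s⁻¹·mol] / [m⁻³·mol] = s⁻¹.
Each option:
  (1) s⁻²
  (2) m·s⁻¹
  (3) kg·s⁻¹
  (4) s⁻¹  ← same
Only (4) matches s⁻¹.

(4)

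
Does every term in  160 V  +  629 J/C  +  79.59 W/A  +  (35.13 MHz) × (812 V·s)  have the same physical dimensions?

Dimensions:
  160 V:  V = J·C⁻¹ = kg·m²·s⁻³·A⁻¹
  629 J/C:  J·C⁻¹ = N·m·(s·A)⁻¹ = kg·m²·s⁻³·A⁻¹
  79.59 W/A:  W·A⁻¹ = J·s⁻¹·A⁻¹ = kg·m²·s⁻³·A⁻¹
  (35.13 MHz) × (812 V·s):  [s⁻¹] · [kg·m²·s⁻²·A⁻¹] = kg·m²·s⁻³·A⁻¹
Every term reduces to kg·m²·s⁻³·A⁻¹.

Yes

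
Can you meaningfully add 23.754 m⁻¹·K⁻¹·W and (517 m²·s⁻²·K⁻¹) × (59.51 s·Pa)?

Yes

Work out the base dimensions of each:
  23.754 m⁻¹·K⁻¹·W:  W·m⁻¹·K⁻¹ = J·s⁻¹·m⁻¹·K⁻¹ = kg·m·s⁻³·K⁻¹
  (517 m²·s⁻²·K⁻¹) × (59.51 s·Pa):  [m²·s⁻²·K⁻¹] · [kg·m⁻¹·s⁻¹] = kg·m·s⁻³·K⁻¹
Both are kg·m·s⁻³·K⁻¹, so they have the same dimensions and can be added.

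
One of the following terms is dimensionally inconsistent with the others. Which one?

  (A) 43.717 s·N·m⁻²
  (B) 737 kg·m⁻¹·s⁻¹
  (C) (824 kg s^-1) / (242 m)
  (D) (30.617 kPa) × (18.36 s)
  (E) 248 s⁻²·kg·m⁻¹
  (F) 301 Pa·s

(E)

Reduce each to base SI dimensions:
  (A) N·s·m⁻² = kg·m·s⁻²·s·m⁻² = kg·m⁻¹·s⁻¹
  (B) kg·m⁻¹·s⁻¹
  (C) [kg·s⁻¹] / [m] = kg·m⁻¹·s⁻¹
  (D) [kg·m⁻¹·s⁻²] · [s] = kg·m⁻¹·s⁻¹
  (E) kg·m⁻¹·s⁻²
  (F) Pa·s = N·m⁻²·s = kg·m⁻¹·s⁻¹
All reduce to kg·m⁻¹·s⁻¹ except (E), which is kg·m⁻¹·s⁻².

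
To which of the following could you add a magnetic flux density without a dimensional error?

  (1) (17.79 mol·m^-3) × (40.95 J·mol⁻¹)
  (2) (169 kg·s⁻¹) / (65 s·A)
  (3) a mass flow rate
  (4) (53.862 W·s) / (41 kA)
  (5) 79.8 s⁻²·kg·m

Reference: [magnetic flux density] = kg·s⁻²·A⁻¹.
Each option:
  (1) [m⁻³·mol] · [kg·m²·s⁻²·mol⁻¹] = kg·m⁻¹·s⁻²
  (2) [kg·s⁻¹] / [s·A] = kg·s⁻²·A⁻¹  ← same
  (3) [mass flow rate] = kg·s⁻¹
  (4) [kg·m²·s⁻²] / [A] = kg·m²·s⁻²·A⁻¹
  (5) kg·m·s⁻²
Only (2) matches kg·s⁻²·A⁻¹.

(2)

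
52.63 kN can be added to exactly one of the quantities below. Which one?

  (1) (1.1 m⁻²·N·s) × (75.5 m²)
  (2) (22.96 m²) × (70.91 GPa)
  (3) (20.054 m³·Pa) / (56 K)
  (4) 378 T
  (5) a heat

(2)

Reference: N = kg·m·s⁻².
Each option:
  (1) [kg·m⁻¹·s⁻¹] · [m²] = kg·m·s⁻¹
  (2) [m²] · [kg·m⁻¹·s⁻²] = kg·m·s⁻²  ← same
  (3) [kg·m²·s⁻²] / [K] = kg·m²·s⁻²·K⁻¹
  (4) T = Wb·m⁻² = kg·s⁻²·A⁻¹
  (5) [heat] = kg·m²·s⁻²
Only (2) matches kg·m·s⁻².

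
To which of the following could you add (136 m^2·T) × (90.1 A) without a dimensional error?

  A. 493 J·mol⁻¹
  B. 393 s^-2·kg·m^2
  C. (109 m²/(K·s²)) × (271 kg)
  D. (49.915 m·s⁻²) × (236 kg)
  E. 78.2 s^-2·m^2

Reference: [kg·m²·s⁻²·A⁻¹] · [A] = kg·m²·s⁻².
Each option:
  A. J·mol⁻¹ = N·m·mol⁻¹ = kg·m²·s⁻²·mol⁻¹
  B. kg·m²·s⁻²  ← same
  C. [m²·s⁻²·K⁻¹] · [kg] = kg·m²·s⁻²·K⁻¹
  D. [m·s⁻²] · [kg] = kg·m·s⁻²
  E. m²·s⁻²
Only B. matches kg·m²·s⁻².

B.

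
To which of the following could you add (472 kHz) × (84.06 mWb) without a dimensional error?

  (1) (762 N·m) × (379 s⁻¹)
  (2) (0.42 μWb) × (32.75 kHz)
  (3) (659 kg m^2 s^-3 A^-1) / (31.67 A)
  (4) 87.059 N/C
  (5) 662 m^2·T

(2)

Reference: [s⁻¹] · [kg·m²·s⁻²·A⁻¹] = kg·m²·s⁻³·A⁻¹.
Each option:
  (1) [kg·m²·s⁻²] · [s⁻¹] = kg·m²·s⁻³
  (2) [kg·m²·s⁻²·A⁻¹] · [s⁻¹] = kg·m²·s⁻³·A⁻¹  ← same
  (3) [kg·m²·s⁻³·A⁻¹] / [A] = kg·m²·s⁻³·A⁻²
  (4) N·C⁻¹ = kg·m·s⁻²·(s·A)⁻¹ = kg·m·s⁻³·A⁻¹
  (5) T·m² = Wb·m⁻²·m² = kg·m²·s⁻²·A⁻¹
Only (2) matches kg·m²·s⁻³·A⁻¹.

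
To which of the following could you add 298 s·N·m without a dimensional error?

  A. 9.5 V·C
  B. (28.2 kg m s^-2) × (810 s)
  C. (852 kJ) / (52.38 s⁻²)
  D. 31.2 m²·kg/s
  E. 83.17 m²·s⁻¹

Reference: N·m·s = kg·m·s⁻²·m·s = kg·m²·s⁻¹.
Each option:
  A. C·V = s·A·J·C⁻¹ = kg·m²·s⁻²
  B. [kg·m·s⁻²] · [s] = kg·m·s⁻¹
  C. [kg·m²·s⁻²] / [s⁻²] = kg·m²
  D. kg·m²·s⁻¹  ← same
  E. m²·s⁻¹
Only D. matches kg·m²·s⁻¹.

D.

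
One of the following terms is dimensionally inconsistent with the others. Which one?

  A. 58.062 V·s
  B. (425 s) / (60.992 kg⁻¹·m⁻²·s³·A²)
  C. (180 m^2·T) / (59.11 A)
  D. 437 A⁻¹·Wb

A.

Work out the base dimensions of each:
  A. V·s = J·C⁻¹·s = kg·m²·s⁻²·A⁻¹
  B. [s] / [kg⁻¹·m⁻²·s³·A²] = kg·m²·s⁻²·A⁻²
  C. [kg·m²·s⁻²·A⁻¹] / [A] = kg·m²·s⁻²·A⁻²
  D. Wb·A⁻¹ = V·s·A⁻¹ = kg·m²·s⁻²·A⁻²
All reduce to kg·m²·s⁻²·A⁻² except A., which is kg·m²·s⁻²·A⁻¹.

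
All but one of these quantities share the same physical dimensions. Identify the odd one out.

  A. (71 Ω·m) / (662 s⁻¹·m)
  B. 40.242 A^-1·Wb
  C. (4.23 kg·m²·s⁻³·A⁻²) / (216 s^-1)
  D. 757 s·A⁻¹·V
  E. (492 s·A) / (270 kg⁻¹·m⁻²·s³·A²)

In SI base units:
  A. [kg·m³·s⁻³·A⁻²] / [m·s⁻¹] = kg·m²·s⁻²·A⁻²
  B. Wb·A⁻¹ = V·s·A⁻¹ = kg·m²·s⁻²·A⁻²
  C. [kg·m²·s⁻³·A⁻²] / [s⁻¹] = kg·m²·s⁻²·A⁻²
  D. V·s·A⁻¹ = J·C⁻¹·s·A⁻¹ = kg·m²·s⁻²·A⁻²
  E. [s·A] / [kg⁻¹·m⁻²·s³·A²] = kg·m²·s⁻²·A⁻¹
All reduce to kg·m²·s⁻²·A⁻² except E., which is kg·m²·s⁻²·A⁻¹.

E.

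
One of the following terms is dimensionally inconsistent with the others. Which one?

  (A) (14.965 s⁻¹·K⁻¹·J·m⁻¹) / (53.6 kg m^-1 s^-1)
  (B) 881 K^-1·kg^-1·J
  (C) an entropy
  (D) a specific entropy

Expand each in SI base units:
  (A) [kg·m·s⁻³·K⁻¹] / [kg·m⁻¹·s⁻¹] = m²·s⁻²·K⁻¹
  (B) J·kg⁻¹·K⁻¹ = N·m·kg⁻¹·K⁻¹ = m²·s⁻²·K⁻¹
  (C) [entropy] = kg·m²·s⁻²·K⁻¹
  (D) [specific entropy] = m²·s⁻²·K⁻¹
All reduce to m²·s⁻²·K⁻¹ except (C), which is kg·m²·s⁻²·K⁻¹.

(C)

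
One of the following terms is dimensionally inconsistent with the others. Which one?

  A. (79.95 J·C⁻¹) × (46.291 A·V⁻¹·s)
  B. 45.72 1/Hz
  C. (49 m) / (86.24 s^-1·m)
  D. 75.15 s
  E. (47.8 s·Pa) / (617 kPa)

In SI base units:
  A. [kg·m²·s⁻³·A⁻¹] · [kg⁻¹·m⁻²·s⁴·A²] = s·A
  B. Hz⁻¹ = (s⁻¹)⁻¹ = s
  C. [m] / [m·s⁻¹] = s
  D. s
  E. [kg·m⁻¹·s⁻¹] / [kg·m⁻¹·s⁻²] = s
All reduce to s except A., which is s·A.

A.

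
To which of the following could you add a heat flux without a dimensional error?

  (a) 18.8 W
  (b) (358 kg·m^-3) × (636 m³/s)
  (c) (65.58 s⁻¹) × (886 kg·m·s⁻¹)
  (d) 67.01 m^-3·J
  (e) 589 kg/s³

(e)

Reference: [heat flux] = kg·s⁻³.
Each option:
  (a) W = J·s⁻¹ = kg·m²·s⁻³
  (b) [kg·m⁻³] · [m³·s⁻¹] = kg·s⁻¹
  (c) [s⁻¹] · [kg·m·s⁻¹] = kg·m·s⁻²
  (d) J·m⁻³ = N·m·m⁻³ = kg·m⁻¹·s⁻²
  (e) kg·s⁻³  ← same
Only (e) matches kg·s⁻³.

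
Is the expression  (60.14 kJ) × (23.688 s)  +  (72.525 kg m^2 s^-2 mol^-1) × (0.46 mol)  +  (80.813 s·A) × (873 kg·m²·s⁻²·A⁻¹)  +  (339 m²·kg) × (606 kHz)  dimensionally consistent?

No

In SI base units:
  (60.14 kJ) × (23.688 s):  [kg·m²·s⁻²] · [s] = kg·m²·s⁻¹
  (72.525 kg m^2 s^-2 mol^-1) × (0.46 mol):  [kg·m²·s⁻²·mol⁻¹] · [mol] = kg·m²·s⁻²
  (80.813 s·A) × (873 kg·m²·s⁻²·A⁻¹):  [s·A] · [kg·m²·s⁻²·A⁻¹] = kg·m²·s⁻¹
  (339 m²·kg) × (606 kHz):  [kg·m²] · [s⁻¹] = kg·m²·s⁻¹
The terms do not share a single dimension (kg·m²·s⁻² vs kg·m²·s⁻¹).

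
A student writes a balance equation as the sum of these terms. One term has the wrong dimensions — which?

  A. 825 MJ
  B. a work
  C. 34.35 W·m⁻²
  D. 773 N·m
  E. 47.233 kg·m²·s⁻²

C.

Work out the base dimensions of each:
  A. J = N·m = kg·m²·s⁻²
  B. [work] = kg·m²·s⁻²
  C. W·m⁻² = J·s⁻¹·m⁻² = kg·s⁻³
  D. N·m = kg·m·s⁻²·m = kg·m²·s⁻²
  E. kg·m²·s⁻²
All reduce to kg·m²·s⁻² except C., which is kg·s⁻³.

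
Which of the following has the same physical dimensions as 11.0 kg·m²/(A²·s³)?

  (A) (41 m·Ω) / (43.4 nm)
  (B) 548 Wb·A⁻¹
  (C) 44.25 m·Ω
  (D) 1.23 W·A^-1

(A)

Reference: kg·m²·s⁻³·A⁻².
Each option:
  (A) [kg·m³·s⁻³·A⁻²] / [m] = kg·m²·s⁻³·A⁻²  ← same
  (B) Wb·A⁻¹ = V·s·A⁻¹ = kg·m²·s⁻²·A⁻²
  (C) Ω·m = V·A⁻¹·m = kg·m³·s⁻³·A⁻²
  (D) W·A⁻¹ = J·s⁻¹·A⁻¹ = kg·m²·s⁻³·A⁻¹
Only (A) matches kg·m²·s⁻³·A⁻².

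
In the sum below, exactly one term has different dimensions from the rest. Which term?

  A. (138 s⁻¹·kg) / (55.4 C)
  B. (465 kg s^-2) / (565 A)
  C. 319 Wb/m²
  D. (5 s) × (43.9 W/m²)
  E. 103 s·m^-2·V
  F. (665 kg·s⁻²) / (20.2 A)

Dimensions:
  A. [kg·s⁻¹] / [s·A] = kg·s⁻²·A⁻¹
  B. [kg·s⁻²] / [A] = kg·s⁻²·A⁻¹
  C. Wb·m⁻² = V·s·m⁻² = kg·s⁻²·A⁻¹
  D. [s] · [kg·s⁻³] = kg·s⁻²
  E. V·s·m⁻² = J·C⁻¹·s·m⁻² = kg·s⁻²·A⁻¹
  F. [kg·s⁻²] / [A] = kg·s⁻²·A⁻¹
All reduce to kg·s⁻²·A⁻¹ except D., which is kg·s⁻².

D.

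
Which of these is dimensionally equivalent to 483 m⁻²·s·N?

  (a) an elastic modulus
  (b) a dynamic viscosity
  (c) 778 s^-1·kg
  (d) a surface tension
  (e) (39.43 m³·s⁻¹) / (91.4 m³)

(b)

Reference: N·s·m⁻² = kg·m·s⁻²·s·m⁻² = kg·m⁻¹·s⁻¹.
Each option:
  (a) [elastic modulus] = kg·m⁻¹·s⁻²
  (b) [dynamic viscosity] = kg·m⁻¹·s⁻¹  ← same
  (c) kg·s⁻¹
  (d) [surface tension] = kg·s⁻²
  (e) [m³·s⁻¹] / [m³] = s⁻¹
Only (b) matches kg·m⁻¹·s⁻¹.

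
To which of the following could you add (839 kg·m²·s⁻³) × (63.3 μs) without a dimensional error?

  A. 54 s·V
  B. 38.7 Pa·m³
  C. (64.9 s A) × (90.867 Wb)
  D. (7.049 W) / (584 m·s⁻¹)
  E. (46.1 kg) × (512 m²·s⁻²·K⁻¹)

Reference: [kg·m²·s⁻³] · [s] = kg·m²·s⁻².
Each option:
  A. V·s = J·C⁻¹·s = kg·m²·s⁻²·A⁻¹
  B. Pa·m³ = N·m⁻²·m³ = kg·m²·s⁻²  ← same
  C. [s·A] · [kg·m²·s⁻²·A⁻¹] = kg·m²·s⁻¹
  D. [kg·m²·s⁻³] / [m·s⁻¹] = kg·m·s⁻²
  E. [kg] · [m²·s⁻²·K⁻¹] = kg·m²·s⁻²·K⁻¹
Only B. matches kg·m²·s⁻².

B.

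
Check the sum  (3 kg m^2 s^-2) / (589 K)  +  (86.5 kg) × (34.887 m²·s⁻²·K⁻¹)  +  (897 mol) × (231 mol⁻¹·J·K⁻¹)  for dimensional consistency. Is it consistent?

In SI base units:
  (3 kg m^2 s^-2) / (589 K):  [kg·m²·s⁻²] / [K] = kg·m²·s⁻²·K⁻¹
  (86.5 kg) × (34.887 m²·s⁻²·K⁻¹):  [kg] · [m²·s⁻²·K⁻¹] = kg·m²·s⁻²·K⁻¹
  (897 mol) × (231 mol⁻¹·J·K⁻¹):  [mol] · [kg·m²·s⁻²·K⁻¹·mol⁻¹] = kg·m²·s⁻²·K⁻¹
Every term reduces to kg·m²·s⁻²·K⁻¹.

Yes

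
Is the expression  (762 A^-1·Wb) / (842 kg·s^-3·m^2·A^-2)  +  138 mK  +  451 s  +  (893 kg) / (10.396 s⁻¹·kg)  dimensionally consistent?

No

In SI base units:
  (762 A^-1·Wb) / (842 kg·s^-3·m^2·A^-2):  [kg·m²·s⁻²·A⁻²] / [kg·m²·s⁻³·A⁻²] = s
  138 mK:  K
  451 s:  s
  (893 kg) / (10.396 s⁻¹·kg):  [kg] / [kg·s⁻¹] = s
The terms do not share a single dimension (K vs s).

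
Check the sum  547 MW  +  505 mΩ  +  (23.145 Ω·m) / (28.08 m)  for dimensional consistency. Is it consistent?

No

Reduce each to base SI dimensions:
  547 MW:  W = J·s⁻¹ = kg·m²·s⁻³
  505 mΩ:  Ω = V·A⁻¹ = kg·m²·s⁻³·A⁻²
  (23.145 Ω·m) / (28.08 m):  [kg·m³·s⁻³·A⁻²] / [m] = kg·m²·s⁻³·A⁻²
The terms do not share a single dimension (kg·m²·s⁻³ vs kg·m²·s⁻³·A⁻²).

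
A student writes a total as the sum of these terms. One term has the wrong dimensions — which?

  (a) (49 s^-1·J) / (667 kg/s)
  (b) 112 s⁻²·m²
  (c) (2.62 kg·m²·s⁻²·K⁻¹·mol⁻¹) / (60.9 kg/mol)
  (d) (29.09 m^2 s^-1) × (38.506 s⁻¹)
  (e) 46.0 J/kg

Expand each in SI base units:
  (a) [kg·m²·s⁻³] / [kg·s⁻¹] = m²·s⁻²
  (b) m²·s⁻²
  (c) [kg·m²·s⁻²·K⁻¹·mol⁻¹] / [kg·mol⁻¹] = m²·s⁻²·K⁻¹
  (d) [m²·s⁻¹] · [s⁻¹] = m²·s⁻²
  (e) J·kg⁻¹ = N·m·kg⁻¹ = m²·s⁻²
All reduce to m²·s⁻² except (c), which is m²·s⁻²·K⁻¹.

(c)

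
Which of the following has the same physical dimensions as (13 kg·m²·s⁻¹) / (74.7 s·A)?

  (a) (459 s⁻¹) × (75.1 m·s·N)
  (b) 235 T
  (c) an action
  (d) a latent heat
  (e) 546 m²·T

Reference: [kg·m²·s⁻¹] / [s·A] = kg·m²·s⁻²·A⁻¹.
Each option:
  (a) [s⁻¹] · [kg·m²·s⁻¹] = kg·m²·s⁻²
  (b) T = Wb·m⁻² = kg·s⁻²·A⁻¹
  (c) [action] = kg·m²·s⁻¹
  (d) [latent heat] = m²·s⁻²
  (e) T·m² = Wb·m⁻²·m² = kg·m²·s⁻²·A⁻¹  ← same
Only (e) matches kg·m²·s⁻²·A⁻¹.

(e)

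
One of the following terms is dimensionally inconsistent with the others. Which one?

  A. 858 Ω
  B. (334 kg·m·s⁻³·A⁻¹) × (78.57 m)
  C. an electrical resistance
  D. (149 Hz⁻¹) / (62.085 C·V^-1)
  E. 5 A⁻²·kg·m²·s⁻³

Reduce each to base SI dimensions:
  A. Ω = V·A⁻¹ = kg·m²·s⁻³·A⁻²
  B. [kg·m·s⁻³·A⁻¹] · [m] = kg·m²·s⁻³·A⁻¹
  C. [electrical resistance] = kg·m²·s⁻³·A⁻²
  D. [s] / [kg⁻¹·m⁻²·s⁴·A²] = kg·m²·s⁻³·A⁻²
  E. kg·m²·s⁻³·A⁻²
All reduce to kg·m²·s⁻³·A⁻² except B., which is kg·m²·s⁻³·A⁻¹.

B.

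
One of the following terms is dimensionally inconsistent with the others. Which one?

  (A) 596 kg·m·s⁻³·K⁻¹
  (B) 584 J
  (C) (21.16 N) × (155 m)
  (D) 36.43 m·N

(A)

Reduce each to base SI dimensions:
  (A) kg·m·s⁻³·K⁻¹
  (B) J = N·m = kg·m²·s⁻²
  (C) [kg·m·s⁻²] · [m] = kg·m²·s⁻²
  (D) N·m = kg·m·s⁻²·m = kg·m²·s⁻²
All reduce to kg·m²·s⁻² except (A), which is kg·m·s⁻³·K⁻¹.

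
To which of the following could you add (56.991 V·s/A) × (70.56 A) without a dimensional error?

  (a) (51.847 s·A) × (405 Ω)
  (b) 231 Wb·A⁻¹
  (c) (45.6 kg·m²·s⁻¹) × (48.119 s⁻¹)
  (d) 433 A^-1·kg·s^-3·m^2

Reference: [kg·m²·s⁻²·A⁻²] · [A] = kg·m²·s⁻²·A⁻¹.
Each option:
  (a) [s·A] · [kg·m²·s⁻³·A⁻²] = kg·m²·s⁻²·A⁻¹  ← same
  (b) Wb·A⁻¹ = V·s·A⁻¹ = kg·m²·s⁻²·A⁻²
  (c) [kg·m²·s⁻¹] · [s⁻¹] = kg·m²·s⁻²
  (d) kg·m²·s⁻³·A⁻¹
Only (a) matches kg·m²·s⁻²·A⁻¹.

(a)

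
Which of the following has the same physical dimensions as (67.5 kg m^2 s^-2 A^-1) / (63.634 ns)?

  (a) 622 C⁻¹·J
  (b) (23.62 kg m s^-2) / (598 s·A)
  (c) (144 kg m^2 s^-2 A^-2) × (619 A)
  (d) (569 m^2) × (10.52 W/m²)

Reference: [kg·m²·s⁻²·A⁻¹] / [s] = kg·m²·s⁻³·A⁻¹.
Each option:
  (a) J·C⁻¹ = N·m·(s·A)⁻¹ = kg·m²·s⁻³·A⁻¹  ← same
  (b) [kg·m·s⁻²] / [s·A] = kg·m·s⁻³·A⁻¹
  (c) [kg·m²·s⁻²·A⁻²] · [A] = kg·m²·s⁻²·A⁻¹
  (d) [m²] · [kg·s⁻³] = kg·m²·s⁻³
Only (a) matches kg·m²·s⁻³·A⁻¹.

(a)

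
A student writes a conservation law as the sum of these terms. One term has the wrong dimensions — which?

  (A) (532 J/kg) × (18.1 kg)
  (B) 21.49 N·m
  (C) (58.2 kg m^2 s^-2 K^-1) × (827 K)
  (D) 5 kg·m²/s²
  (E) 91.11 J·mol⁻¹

(E)

Dimensions:
  (A) [m²·s⁻²] · [kg] = kg·m²·s⁻²
  (B) N·m = kg·m·s⁻²·m = kg·m²·s⁻²
  (C) [kg·m²·s⁻²·K⁻¹] · [K] = kg·m²·s⁻²
  (D) kg·m²·s⁻²
  (E) J·mol⁻¹ = N·m·mol⁻¹ = kg·m²·s⁻²·mol⁻¹
All reduce to kg·m²·s⁻² except (E), which is kg·m²·s⁻²·mol⁻¹.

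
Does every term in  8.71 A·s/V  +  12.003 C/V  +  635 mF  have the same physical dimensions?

In SI base units:
  8.71 A·s/V:  A·s·V⁻¹ = A·s·(J·C⁻¹)⁻¹ = kg⁻¹·m⁻²·s⁴·A²
  12.003 C/V:  C·V⁻¹ = s·A·(J·C⁻¹)⁻¹ = kg⁻¹·m⁻²·s⁴·A²
  635 mF:  F = C·V⁻¹ = kg⁻¹·m⁻²·s⁴·A²
Every term reduces to kg⁻¹·m⁻²·s⁴·A².

Yes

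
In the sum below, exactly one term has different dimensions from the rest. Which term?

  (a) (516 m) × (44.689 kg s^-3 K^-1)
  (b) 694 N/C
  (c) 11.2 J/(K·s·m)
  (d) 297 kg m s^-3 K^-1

Reduce each to base SI dimensions:
  (a) [m] · [kg·s⁻³·K⁻¹] = kg·m·s⁻³·K⁻¹
  (b) N·C⁻¹ = kg·m·s⁻²·(s·A)⁻¹ = kg·m·s⁻³·A⁻¹
  (c) J·s⁻¹·m⁻¹·K⁻¹ = N·m·s⁻¹·m⁻¹·K⁻¹ = kg·m·s⁻³·K⁻¹
  (d) kg·m·s⁻³·K⁻¹
All reduce to kg·m·s⁻³·K⁻¹ except (b), which is kg·m·s⁻³·A⁻¹.

(b)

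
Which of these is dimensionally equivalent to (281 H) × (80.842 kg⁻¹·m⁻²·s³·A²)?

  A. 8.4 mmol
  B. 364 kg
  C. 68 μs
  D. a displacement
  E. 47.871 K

Reference: [kg·m²·s⁻²·A⁻²] · [kg⁻¹·m⁻²·s³·A²] = s.
Each option:
  A. mol
  B. kg
  C. s  ← same
  D. [displacement] = m
  E. K
Only C. matches s.

C.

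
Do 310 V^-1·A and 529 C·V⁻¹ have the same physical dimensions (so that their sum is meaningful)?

Expand each in SI base units:
  310 V^-1·A:  A·V⁻¹ = A·(J·C⁻¹)⁻¹ = kg⁻¹·m⁻²·s³·A²
  529 C·V⁻¹:  C·V⁻¹ = s·A·(J·C⁻¹)⁻¹ = kg⁻¹·m⁻²·s⁴·A²
kg⁻¹·m⁻²·s³·A² ≠ kg⁻¹·m⁻²·s⁴·A², so they cannot be added.

No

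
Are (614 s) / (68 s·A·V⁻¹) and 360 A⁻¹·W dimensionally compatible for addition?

Expand each in SI base units:
  (614 s) / (68 s·A·V⁻¹):  [s] / [kg⁻¹·m⁻²·s⁴·A²] = kg·m²·s⁻³·A⁻²
  360 A⁻¹·W:  W·A⁻¹ = J·s⁻¹·A⁻¹ = kg·m²·s⁻³·A⁻¹
kg·m²·s⁻³·A⁻² ≠ kg·m²·s⁻³·A⁻¹, so they cannot be added.

No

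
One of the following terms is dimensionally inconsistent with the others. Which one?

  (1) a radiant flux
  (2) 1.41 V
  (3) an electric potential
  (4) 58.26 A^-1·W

Expand each in SI base units:
  (1) [radiant flux] = kg·m²·s⁻³
  (2) V = J·C⁻¹ = kg·m²·s⁻³·A⁻¹
  (3) [electric potential] = kg·m²·s⁻³·A⁻¹
  (4) W·A⁻¹ = J·s⁻¹·A⁻¹ = kg·m²·s⁻³·A⁻¹
All reduce to kg·m²·s⁻³·A⁻¹ except (1), which is kg·m²·s⁻³.

(1)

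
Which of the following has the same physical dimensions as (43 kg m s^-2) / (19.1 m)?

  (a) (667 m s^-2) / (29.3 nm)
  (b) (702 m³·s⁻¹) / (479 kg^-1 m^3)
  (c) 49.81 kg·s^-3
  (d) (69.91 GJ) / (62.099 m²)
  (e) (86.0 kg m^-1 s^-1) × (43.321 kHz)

(d)

Reference: [kg·m·s⁻²] / [m] = kg·s⁻².
Each option:
  (a) [m·s⁻²] / [m] = s⁻²
  (b) [m³·s⁻¹] / [kg⁻¹·m³] = kg·s⁻¹
  (c) kg·s⁻³
  (d) [kg·m²·s⁻²] / [m²] = kg·s⁻²  ← same
  (e) [kg·m⁻¹·s⁻¹] · [s⁻¹] = kg·m⁻¹·s⁻²
Only (d) matches kg·s⁻².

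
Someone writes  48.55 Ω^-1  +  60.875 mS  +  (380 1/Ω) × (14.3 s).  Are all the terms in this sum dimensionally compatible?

Expand each in SI base units:
  48.55 Ω^-1:  Ω⁻¹ = (V·A⁻¹)⁻¹ = kg⁻¹·m⁻²·s³·A²
  60.875 mS:  S = Ω⁻¹ = kg⁻¹·m⁻²·s³·A²
  (380 1/Ω) × (14.3 s):  [kg⁻¹·m⁻²·s³·A²] · [s] = kg⁻¹·m⁻²·s⁴·A²
The terms do not share a single dimension (kg⁻¹·m⁻²·s³·A² vs kg⁻¹·m⁻²·s⁴·A²).

No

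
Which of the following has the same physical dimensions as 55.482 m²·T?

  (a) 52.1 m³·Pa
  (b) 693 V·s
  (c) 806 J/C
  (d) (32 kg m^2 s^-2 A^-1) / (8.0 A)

Reference: T·m² = Wb·m⁻²·m² = kg·m²·s⁻²·A⁻¹.
Each option:
  (a) Pa·m³ = N·m⁻²·m³ = kg·m²·s⁻²
  (b) V·s = J·C⁻¹·s = kg·m²·s⁻²·A⁻¹  ← same
  (c) J·C⁻¹ = N·m·(s·A)⁻¹ = kg·m²·s⁻³·A⁻¹
  (d) [kg·m²·s⁻²·A⁻¹] / [A] = kg·m²·s⁻²·A⁻²
Only (b) matches kg·m²·s⁻²·A⁻¹.

(b)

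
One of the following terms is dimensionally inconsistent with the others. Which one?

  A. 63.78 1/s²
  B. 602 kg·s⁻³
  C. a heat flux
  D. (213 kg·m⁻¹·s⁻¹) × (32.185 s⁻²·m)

A.

Work out the base dimensions of each:
  A. s⁻²
  B. kg·s⁻³
  C. [heat flux] = kg·s⁻³
  D. [kg·m⁻¹·s⁻¹] · [m·s⁻²] = kg·s⁻³
All reduce to kg·s⁻³ except A., which is s⁻².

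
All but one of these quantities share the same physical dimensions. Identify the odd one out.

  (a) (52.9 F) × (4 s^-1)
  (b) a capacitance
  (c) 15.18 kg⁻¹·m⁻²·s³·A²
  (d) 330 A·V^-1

(b)

Dimensions:
  (a) [kg⁻¹·m⁻²·s⁴·A²] · [s⁻¹] = kg⁻¹·m⁻²·s³·A²
  (b) [capacitance] = kg⁻¹·m⁻²·s⁴·A²
  (c) kg⁻¹·m⁻²·s³·A²
  (d) A·V⁻¹ = A·(J·C⁻¹)⁻¹ = kg⁻¹·m⁻²·s³·A²
All reduce to kg⁻¹·m⁻²·s³·A² except (b), which is kg⁻¹·m⁻²·s⁴·A².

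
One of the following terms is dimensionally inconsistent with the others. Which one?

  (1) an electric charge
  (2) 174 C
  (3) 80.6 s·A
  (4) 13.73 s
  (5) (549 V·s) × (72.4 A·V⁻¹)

(4)

Expand each in SI base units:
  (1) [electric charge] = s·A
  (2) C = s·A
  (3) A·s = s·A
  (4) s
  (5) [kg·m²·s⁻²·A⁻¹] · [kg⁻¹·m⁻²·s³·A²] = s·A
All reduce to s·A except (4), which is s.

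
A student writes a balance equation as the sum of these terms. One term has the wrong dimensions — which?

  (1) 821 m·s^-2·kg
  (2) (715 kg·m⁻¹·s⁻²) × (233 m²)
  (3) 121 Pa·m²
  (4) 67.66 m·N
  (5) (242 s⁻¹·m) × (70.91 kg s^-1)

(4)

Work out the base dimensions of each:
  (1) kg·m·s⁻²
  (2) [kg·m⁻¹·s⁻²] · [m²] = kg·m·s⁻²
  (3) Pa·m² = N·m⁻²·m² = kg·m·s⁻²
  (4) N·m = kg·m·s⁻²·m = kg·m²·s⁻²
  (5) [m·s⁻¹] · [kg·s⁻¹] = kg·m·s⁻²
All reduce to kg·m·s⁻² except (4), which is kg·m²·s⁻².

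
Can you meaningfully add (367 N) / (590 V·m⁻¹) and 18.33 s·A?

Expand each in SI base units:
  (367 N) / (590 V·m⁻¹):  [kg·m·s⁻²] / [kg·m·s⁻³·A⁻¹] = s·A
  18.33 s·A:  A·s = s·A
Both are s·A, so they have the same dimensions and can be added.

Yes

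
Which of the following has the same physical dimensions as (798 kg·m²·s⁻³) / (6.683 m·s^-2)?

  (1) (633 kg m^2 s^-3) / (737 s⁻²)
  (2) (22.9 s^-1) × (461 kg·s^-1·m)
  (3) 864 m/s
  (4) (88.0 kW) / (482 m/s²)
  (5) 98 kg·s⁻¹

(4)

Reference: [kg·m²·s⁻³] / [m·s⁻²] = kg·m·s⁻¹.
Each option:
  (1) [kg·m²·s⁻³] / [s⁻²] = kg·m²·s⁻¹
  (2) [s⁻¹] · [kg·m·s⁻¹] = kg·m·s⁻²
  (3) m·s⁻¹
  (4) [kg·m²·s⁻³] / [m·s⁻²] = kg·m·s⁻¹  ← same
  (5) kg·s⁻¹
Only (4) matches kg·m·s⁻¹.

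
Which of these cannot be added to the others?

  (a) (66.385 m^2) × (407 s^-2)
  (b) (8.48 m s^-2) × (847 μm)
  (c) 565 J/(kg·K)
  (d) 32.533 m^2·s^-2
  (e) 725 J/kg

Dimensions:
  (a) [m²] · [s⁻²] = m²·s⁻²
  (b) [m·s⁻²] · [m] = m²·s⁻²
  (c) J·kg⁻¹·K⁻¹ = N·m·kg⁻¹·K⁻¹ = m²·s⁻²·K⁻¹
  (d) m²·s⁻²
  (e) J·kg⁻¹ = N·m·kg⁻¹ = m²·s⁻²
All reduce to m²·s⁻² except (c), which is m²·s⁻²·K⁻¹.

(c)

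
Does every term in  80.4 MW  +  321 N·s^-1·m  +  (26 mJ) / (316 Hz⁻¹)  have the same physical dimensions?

In SI base units:
  80.4 MW:  W = J·s⁻¹ = kg·m²·s⁻³
  321 N·s^-1·m:  N·m·s⁻¹ = kg·m·s⁻²·m·s⁻¹ = kg·m²·s⁻³
  (26 mJ) / (316 Hz⁻¹):  [kg·m²·s⁻²] / [s] = kg·m²·s⁻³
Every term reduces to kg·m²·s⁻³.

Yes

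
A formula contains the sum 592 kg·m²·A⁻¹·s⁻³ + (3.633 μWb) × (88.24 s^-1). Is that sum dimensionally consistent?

Yes

In SI base units:
  592 kg·m²·A⁻¹·s⁻³:  kg·m²·s⁻³·A⁻¹
  (3.633 μWb) × (88.24 s^-1):  [kg·m²·s⁻²·A⁻¹] · [s⁻¹] = kg·m²·s⁻³·A⁻¹
Both are kg·m²·s⁻³·A⁻¹, so they have the same dimensions and can be added.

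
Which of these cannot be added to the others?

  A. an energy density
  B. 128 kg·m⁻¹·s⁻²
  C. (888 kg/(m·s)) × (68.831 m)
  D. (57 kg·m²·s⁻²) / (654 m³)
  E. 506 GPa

C.

Reduce each to base SI dimensions:
  A. [energy density] = kg·m⁻¹·s⁻²
  B. kg·m⁻¹·s⁻²
  C. [kg·m⁻¹·s⁻¹] · [m] = kg·s⁻¹
  D. [kg·m²·s⁻²] / [m³] = kg·m⁻¹·s⁻²
  E. Pa = N·m⁻² = kg·m⁻¹·s⁻²
All reduce to kg·m⁻¹·s⁻² except C., which is kg·s⁻¹.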